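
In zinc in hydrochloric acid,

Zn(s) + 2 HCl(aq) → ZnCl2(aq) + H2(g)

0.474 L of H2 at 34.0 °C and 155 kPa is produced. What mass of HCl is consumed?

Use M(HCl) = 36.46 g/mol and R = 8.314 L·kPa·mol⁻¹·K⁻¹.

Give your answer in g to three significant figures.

n(H2) = PV/RT = (155 × 0.474) / (8.314 × 307.15) = 0.02877 mol
n(HCl) = (2/1) × 0.02877 = 0.05754 mol
m(HCl) = 0.05754 × 36.46 = 2.098 g

2.10 g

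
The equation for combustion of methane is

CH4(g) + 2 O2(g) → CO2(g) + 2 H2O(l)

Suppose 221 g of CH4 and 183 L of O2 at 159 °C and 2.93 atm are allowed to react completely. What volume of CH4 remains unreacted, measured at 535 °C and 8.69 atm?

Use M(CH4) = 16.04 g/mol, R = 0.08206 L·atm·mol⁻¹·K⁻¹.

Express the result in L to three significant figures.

n(CH4) = 221 / 16.04 = 13.78 mol
n(O2) = PV/RT = (2.93 × 183) / (0.08206 × 432.15) = 15.12 mol
For 13.78 mol CH4, stoichiometry requires (2/1) × 13.78 = 27.56 mol O2; 15.12 mol is available, so O2 is limiting.
n(CH4) consumed = (1/2) × 15.12 = 7.560 mol; remaining = 13.78 − 7.560 = 6.220 mol
V(CH4) = nRT/P = 6.220 × 0.08206 × 808.15 / 8.69 = 47.47 L

47.5 L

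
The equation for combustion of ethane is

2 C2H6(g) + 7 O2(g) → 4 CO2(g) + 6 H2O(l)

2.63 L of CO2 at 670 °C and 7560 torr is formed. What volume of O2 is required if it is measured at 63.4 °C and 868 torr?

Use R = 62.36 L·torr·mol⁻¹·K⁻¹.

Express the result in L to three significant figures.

14.3 L

n(CO2) = PV/RT = (7560 × 2.63) / (62.36 × 943.15) = 0.3381 mol
n(O2) = (7/4) × 0.3381 = 0.5917 mol
V = nRT/P = 0.5917 × 62.36 × 336.55 / 868 = 14.31 L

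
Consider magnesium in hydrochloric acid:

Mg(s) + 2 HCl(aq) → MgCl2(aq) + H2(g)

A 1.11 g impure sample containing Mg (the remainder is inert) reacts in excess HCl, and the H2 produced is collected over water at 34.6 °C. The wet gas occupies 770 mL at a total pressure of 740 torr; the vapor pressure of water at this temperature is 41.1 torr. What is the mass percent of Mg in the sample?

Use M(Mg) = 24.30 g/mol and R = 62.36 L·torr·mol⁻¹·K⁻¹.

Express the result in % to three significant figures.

61.4 %

P(H2) = 740 − 41.1 = 698.9 torr
n(H2) = PV/RT = (698.9 × 0.7700) / (62.36 × 307.75) = 0.02804 mol
n(Mg) = (1/1) × 0.02804 = 0.02804 mol
m(Mg) = 0.02804 × 24.30 = 0.6814 g
%Mg = 0.6814 / 1.11 × 100 = 61.39%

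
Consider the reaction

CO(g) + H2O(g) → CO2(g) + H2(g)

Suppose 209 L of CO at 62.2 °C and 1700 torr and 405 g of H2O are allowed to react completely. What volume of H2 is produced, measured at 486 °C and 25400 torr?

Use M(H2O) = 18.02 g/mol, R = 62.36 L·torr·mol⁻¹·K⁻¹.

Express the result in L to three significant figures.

31.7 L

n(CO) = PV/RT = (1700 × 209) / (62.36 × 335.35) = 16.99 mol
n(H2O) = 405 / 18.02 = 22.48 mol
For 16.99 mol CO, stoichiometry requires (1/1) × 16.99 = 16.99 mol H2O; 22.48 mol is available, so CO is limiting.
n(H2) = (1/1) × 16.99 = 16.99 mol
V(H2) = nRT/P = 16.99 × 62.36 × 759.15 / 25400 = 31.67 L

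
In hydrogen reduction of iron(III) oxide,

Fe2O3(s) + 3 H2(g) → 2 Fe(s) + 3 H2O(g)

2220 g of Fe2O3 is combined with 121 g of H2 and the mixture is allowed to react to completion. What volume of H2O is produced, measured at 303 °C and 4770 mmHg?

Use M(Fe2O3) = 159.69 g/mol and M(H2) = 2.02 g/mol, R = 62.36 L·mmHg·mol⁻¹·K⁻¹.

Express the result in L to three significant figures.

314 L

n(Fe2O3) = 2220 / 159.69 = 13.90 mol
n(H2) = 121 / 2.02 = 59.90 mol
For 13.90 mol Fe2O3, stoichiometry requires (3/1) × 13.90 = 41.70 mol H2; 59.90 mol is available, so Fe2O3 is limiting.
n(H2O) = (3/1) × 13.90 = 41.70 mol
V(H2O) = nRT/P = 41.70 × 62.36 × 576.15 / 4770 = 314.1 L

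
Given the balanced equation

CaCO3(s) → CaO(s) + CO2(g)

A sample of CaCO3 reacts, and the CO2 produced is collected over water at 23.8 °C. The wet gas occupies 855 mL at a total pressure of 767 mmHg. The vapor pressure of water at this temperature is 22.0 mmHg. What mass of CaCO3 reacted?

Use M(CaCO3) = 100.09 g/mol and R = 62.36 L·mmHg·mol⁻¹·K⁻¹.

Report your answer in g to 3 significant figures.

P(CO2) = 767 − 22.0 = 745.0 mmHg
n(CO2) = PV/RT = (745.0 × 0.8550) / (62.36 × 296.95) = 0.03440 mol
n(CaCO3) = (1/1) × 0.03440 = 0.03440 mol
m(CaCO3) = 0.03440 × 100.09 = 3.443 g

3.44 g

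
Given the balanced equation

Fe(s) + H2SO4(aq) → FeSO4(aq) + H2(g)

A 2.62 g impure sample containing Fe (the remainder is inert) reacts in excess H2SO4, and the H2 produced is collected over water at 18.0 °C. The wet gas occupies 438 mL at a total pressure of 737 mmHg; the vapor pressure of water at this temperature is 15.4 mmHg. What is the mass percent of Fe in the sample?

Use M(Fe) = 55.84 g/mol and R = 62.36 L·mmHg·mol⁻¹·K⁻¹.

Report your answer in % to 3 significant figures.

P(H2) = 737 − 15.4 = 721.6 mmHg
n(H2) = PV/RT = (721.6 × 0.4380) / (62.36 × 291.15) = 0.01741 mol
n(Fe) = (1/1) × 0.01741 = 0.01741 mol
m(Fe) = 0.01741 × 55.84 = 0.9722 g
%Fe = 0.9722 / 2.62 × 100 = 37.11%

37.1 %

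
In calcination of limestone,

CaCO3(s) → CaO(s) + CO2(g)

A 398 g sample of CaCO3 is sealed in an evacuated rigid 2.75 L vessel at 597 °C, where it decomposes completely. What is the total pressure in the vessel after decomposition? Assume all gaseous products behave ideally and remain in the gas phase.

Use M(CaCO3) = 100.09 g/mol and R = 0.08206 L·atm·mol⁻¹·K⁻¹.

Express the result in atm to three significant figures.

n(CaCO3) = 398 / 100.09 = 3.976 mol
n(gas produced) = (1/1) × 3.976 = 3.976 mol
P = nRT/V = 3.976 × 0.08206 × 870.15 / 2.75 = 103.2 atm

103 atm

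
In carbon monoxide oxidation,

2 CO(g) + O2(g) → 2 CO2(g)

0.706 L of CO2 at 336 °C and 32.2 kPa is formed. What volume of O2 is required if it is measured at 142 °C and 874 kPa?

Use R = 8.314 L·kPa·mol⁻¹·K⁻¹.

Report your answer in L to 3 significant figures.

0.00886 L

n(CO2) = PV/RT = (32.2 × 0.706) / (8.314 × 609.15) = 0.004489 mol
n(O2) = (1/2) × 0.004489 = 0.002244 mol
V = nRT/P = 0.002244 × 8.314 × 415.15 / 874 = 0.008862 L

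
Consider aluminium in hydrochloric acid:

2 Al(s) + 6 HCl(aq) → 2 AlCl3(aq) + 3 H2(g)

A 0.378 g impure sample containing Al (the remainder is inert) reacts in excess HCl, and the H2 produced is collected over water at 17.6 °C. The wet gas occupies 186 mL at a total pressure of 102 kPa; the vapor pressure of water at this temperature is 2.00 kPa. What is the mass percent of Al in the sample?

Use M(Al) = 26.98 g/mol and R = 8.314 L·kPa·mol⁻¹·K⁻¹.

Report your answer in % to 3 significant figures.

36.6 %

P(H2) = 102 − 2.00 = 100.0 kPa
n(H2) = PV/RT = (100.0 × 0.1860) / (8.314 × 290.75) = 0.007695 mol
n(Al) = (2/3) × 0.007695 = 0.005130 mol
m(Al) = 0.005130 × 26.98 = 0.1384 g
%Al = 0.1384 / 0.378 × 100 = 36.61%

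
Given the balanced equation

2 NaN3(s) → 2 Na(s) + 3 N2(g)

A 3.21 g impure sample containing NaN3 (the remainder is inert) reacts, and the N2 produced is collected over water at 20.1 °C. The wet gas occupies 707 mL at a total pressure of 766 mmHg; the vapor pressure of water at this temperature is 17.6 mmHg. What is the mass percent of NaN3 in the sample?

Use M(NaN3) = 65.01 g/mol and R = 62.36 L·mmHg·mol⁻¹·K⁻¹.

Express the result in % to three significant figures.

P(N2) = 766 − 17.6 = 748.4 mmHg
n(N2) = PV/RT = (748.4 × 0.7070) / (62.36 × 293.25) = 0.02893 mol
n(NaN3) = (2/3) × 0.02893 = 0.01929 mol
m(NaN3) = 0.01929 × 65.01 = 1.254 g
%NaN3 = 1.254 / 3.21 × 100 = 39.07%

39.1 %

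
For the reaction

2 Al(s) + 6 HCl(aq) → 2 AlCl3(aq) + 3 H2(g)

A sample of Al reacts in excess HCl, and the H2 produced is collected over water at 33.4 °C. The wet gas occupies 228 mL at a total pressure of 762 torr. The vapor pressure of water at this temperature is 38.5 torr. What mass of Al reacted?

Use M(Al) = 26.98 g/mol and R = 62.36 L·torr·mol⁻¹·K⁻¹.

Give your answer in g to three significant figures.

0.155 g

P(H2) = 762 − 38.5 = 723.5 torr
n(H2) = PV/RT = (723.5 × 0.2280) / (62.36 × 306.55) = 0.008629 mol
n(Al) = (2/3) × 0.008629 = 0.005753 mol
m(Al) = 0.005753 × 26.98 = 0.1552 g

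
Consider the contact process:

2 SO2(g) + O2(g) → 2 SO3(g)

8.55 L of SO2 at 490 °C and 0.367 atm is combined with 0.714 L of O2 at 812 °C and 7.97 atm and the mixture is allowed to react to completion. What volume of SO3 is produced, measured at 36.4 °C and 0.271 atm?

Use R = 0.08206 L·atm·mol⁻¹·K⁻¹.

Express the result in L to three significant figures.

n(SO2) = PV/RT = (0.367 × 8.55) / (0.08206 × 763.15) = 0.05011 mol
n(O2) = PV/RT = (7.97 × 0.714) / (0.08206 × 1085.15) = 0.06391 mol
For 0.05011 mol SO2, stoichiometry requires (1/2) × 0.05011 = 0.02506 mol O2; 0.06391 mol is available, so SO2 is limiting.
n(SO3) = (2/2) × 0.05011 = 0.05011 mol
V(SO3) = nRT/P = 0.05011 × 0.08206 × 309.55 / 0.271 = 4.697 L

4.70 L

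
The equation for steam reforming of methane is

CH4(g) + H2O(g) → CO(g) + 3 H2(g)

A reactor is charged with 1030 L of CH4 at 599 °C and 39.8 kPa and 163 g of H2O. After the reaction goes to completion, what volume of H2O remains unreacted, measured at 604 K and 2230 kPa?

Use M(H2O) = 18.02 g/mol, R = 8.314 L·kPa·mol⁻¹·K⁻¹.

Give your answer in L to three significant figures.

n(CH4) = PV/RT = (39.8 × 1030) / (8.314 × 872.15) = 5.654 mol
n(H2O) = 163 / 18.02 = 9.046 mol
For 5.654 mol CH4, stoichiometry requires (1/1) × 5.654 = 5.654 mol H2O; 9.046 mol is available, so CH4 is limiting.
n(H2O) consumed = (1/1) × 5.654 = 5.654 mol; remaining = 9.046 − 5.654 = 3.392 mol
V(H2O) = nRT/P = 3.392 × 8.314 × 604 / 2230 = 7.638 L

7.64 L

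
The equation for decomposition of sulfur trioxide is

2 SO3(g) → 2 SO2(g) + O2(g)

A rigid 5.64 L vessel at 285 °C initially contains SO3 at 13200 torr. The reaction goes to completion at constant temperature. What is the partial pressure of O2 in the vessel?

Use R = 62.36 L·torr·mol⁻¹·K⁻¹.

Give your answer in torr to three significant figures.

n(SO3)₀ = PV/RT = (13200 × 5.64) / (62.36 × 558.15) = 2.139 mol
n(O2) = (1/2) × 2.139 = 1.069 mol
P(O2) = nRT/V = 1.069 × 62.36 × 558.15 / 5.64 = 6597 torr

6600 torr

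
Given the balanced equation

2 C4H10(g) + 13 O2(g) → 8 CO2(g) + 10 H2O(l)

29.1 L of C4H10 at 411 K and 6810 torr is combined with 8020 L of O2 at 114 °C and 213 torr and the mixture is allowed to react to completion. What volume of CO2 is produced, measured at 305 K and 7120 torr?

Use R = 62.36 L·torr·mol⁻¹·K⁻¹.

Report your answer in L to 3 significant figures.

82.6 L

n(C4H10) = PV/RT = (6810 × 29.1) / (62.36 × 411) = 7.732 mol
n(O2) = PV/RT = (213 × 8020) / (62.36 × 387.15) = 70.76 mol
For 7.732 mol C4H10, stoichiometry requires (13/2) × 7.732 = 50.26 mol O2; 70.76 mol is available, so C4H10 is limiting.
n(CO2) = (8/2) × 7.732 = 30.93 mol
V(CO2) = nRT/P = 30.93 × 62.36 × 305 / 7120 = 82.62 L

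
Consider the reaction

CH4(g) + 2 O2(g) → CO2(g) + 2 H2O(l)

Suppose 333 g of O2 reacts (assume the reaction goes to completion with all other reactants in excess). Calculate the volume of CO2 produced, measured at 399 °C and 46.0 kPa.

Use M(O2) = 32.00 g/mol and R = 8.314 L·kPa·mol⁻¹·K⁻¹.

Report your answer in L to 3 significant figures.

n(O2) = 333.0 / 32.00 = 10.41 mol
n(CO2) = (1/2) × 10.41 = 5.205 mol
V = nRT/P = 5.205 × 8.314 × 672.15 / 46.0 = 632.3 L

632 L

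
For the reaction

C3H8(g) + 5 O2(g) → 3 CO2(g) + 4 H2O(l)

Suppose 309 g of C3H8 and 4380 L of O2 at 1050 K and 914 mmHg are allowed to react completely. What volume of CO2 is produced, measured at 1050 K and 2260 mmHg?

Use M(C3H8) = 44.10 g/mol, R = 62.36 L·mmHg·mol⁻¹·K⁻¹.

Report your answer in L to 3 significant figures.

609 L

n(C3H8) = 309 / 44.10 = 7.007 mol
n(O2) = PV/RT = (914 × 4380) / (62.36 × 1050) = 61.14 mol
For 7.007 mol C3H8, stoichiometry requires (5/1) × 7.007 = 35.03 mol O2; 61.14 mol is available, so C3H8 is limiting.
n(CO2) = (3/1) × 7.007 = 21.02 mol
V(CO2) = nRT/P = 21.02 × 62.36 × 1050 / 2260 = 609.0 L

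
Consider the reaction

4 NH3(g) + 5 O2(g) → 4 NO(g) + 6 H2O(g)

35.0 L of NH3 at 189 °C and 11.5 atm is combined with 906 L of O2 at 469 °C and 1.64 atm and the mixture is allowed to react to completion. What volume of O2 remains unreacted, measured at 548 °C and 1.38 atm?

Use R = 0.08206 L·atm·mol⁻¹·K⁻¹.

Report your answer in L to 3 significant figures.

544 L

n(NH3) = PV/RT = (11.5 × 35.0) / (0.08206 × 462.15) = 10.61 mol
n(O2) = PV/RT = (1.64 × 906) / (0.08206 × 742.15) = 24.40 mol
For 10.61 mol NH3, stoichiometry requires (5/4) × 10.61 = 13.26 mol O2; 24.40 mol is available, so NH3 is limiting.
n(O2) consumed = (5/4) × 10.61 = 13.26 mol; remaining = 24.40 − 13.26 = 11.14 mol
V(O2) = nRT/P = 11.14 × 0.08206 × 821.15 / 1.38 = 544.0 L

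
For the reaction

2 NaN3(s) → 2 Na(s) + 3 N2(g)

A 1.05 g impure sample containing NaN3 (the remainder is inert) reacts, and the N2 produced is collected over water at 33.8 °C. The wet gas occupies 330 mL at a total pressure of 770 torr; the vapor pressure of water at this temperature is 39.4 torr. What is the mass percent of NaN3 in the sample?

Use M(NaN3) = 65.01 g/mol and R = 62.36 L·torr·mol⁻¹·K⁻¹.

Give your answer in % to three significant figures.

P(N2) = 770 − 39.4 = 730.6 torr
n(N2) = PV/RT = (730.6 × 0.3300) / (62.36 × 306.95) = 0.01260 mol
n(NaN3) = (2/3) × 0.01260 = 0.008400 mol
m(NaN3) = 0.008400 × 65.01 = 0.5461 g
%NaN3 = 0.5461 / 1.05 × 100 = 52.01%

52.0 %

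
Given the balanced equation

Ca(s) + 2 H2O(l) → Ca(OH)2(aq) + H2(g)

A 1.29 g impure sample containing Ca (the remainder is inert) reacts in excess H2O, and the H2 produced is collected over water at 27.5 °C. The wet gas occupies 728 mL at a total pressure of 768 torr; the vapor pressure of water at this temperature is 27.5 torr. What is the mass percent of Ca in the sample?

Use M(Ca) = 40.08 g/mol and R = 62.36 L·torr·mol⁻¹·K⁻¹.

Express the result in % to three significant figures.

P(H2) = 768 − 27.5 = 740.5 torr
n(H2) = PV/RT = (740.5 × 0.7280) / (62.36 × 300.65) = 0.02875 mol
n(Ca) = (1/1) × 0.02875 = 0.02875 mol
m(Ca) = 0.02875 × 40.08 = 1.152 g
%Ca = 1.152 / 1.29 × 100 = 89.30%

89.3 %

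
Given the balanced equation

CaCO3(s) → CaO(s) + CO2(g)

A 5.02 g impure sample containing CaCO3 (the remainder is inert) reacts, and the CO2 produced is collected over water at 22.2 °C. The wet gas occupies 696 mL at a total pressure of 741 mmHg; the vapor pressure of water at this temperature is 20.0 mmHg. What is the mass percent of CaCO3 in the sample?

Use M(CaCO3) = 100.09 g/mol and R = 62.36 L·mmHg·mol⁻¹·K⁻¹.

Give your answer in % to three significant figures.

P(CO2) = 741 − 20.0 = 721.0 mmHg
n(CO2) = PV/RT = (721.0 × 0.6960) / (62.36 × 295.35) = 0.02725 mol
n(CaCO3) = (1/1) × 0.02725 = 0.02725 mol
m(CaCO3) = 0.02725 × 100.09 = 2.727 g
%CaCO3 = 2.727 / 5.02 × 100 = 54.32%

54.3 %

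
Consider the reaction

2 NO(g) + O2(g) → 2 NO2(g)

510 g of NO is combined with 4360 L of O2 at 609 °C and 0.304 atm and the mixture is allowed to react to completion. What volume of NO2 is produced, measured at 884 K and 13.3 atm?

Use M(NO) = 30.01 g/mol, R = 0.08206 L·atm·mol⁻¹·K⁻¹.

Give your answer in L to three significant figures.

n(NO) = 510 / 30.01 = 16.99 mol
n(O2) = PV/RT = (0.304 × 4360) / (0.08206 × 882.15) = 18.31 mol
For 16.99 mol NO, stoichiometry requires (1/2) × 16.99 = 8.495 mol O2; 18.31 mol is available, so NO is limiting.
n(NO2) = (2/2) × 16.99 = 16.99 mol
V(NO2) = nRT/P = 16.99 × 0.08206 × 884 / 13.3 = 92.67 L

92.7 L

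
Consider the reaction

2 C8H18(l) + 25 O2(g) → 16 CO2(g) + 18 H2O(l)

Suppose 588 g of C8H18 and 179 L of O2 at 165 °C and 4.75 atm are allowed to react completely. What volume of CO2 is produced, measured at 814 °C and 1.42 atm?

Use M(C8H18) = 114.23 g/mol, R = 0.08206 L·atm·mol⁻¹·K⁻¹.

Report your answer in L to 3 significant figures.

951 L

n(C8H18) = 588 / 114.23 = 5.148 mol
n(O2) = PV/RT = (4.75 × 179) / (0.08206 × 438.15) = 23.65 mol
For 5.148 mol C8H18, stoichiometry requires (25/2) × 5.148 = 64.35 mol O2; 23.65 mol is available, so O2 is limiting.
n(CO2) = (16/25) × 23.65 = 15.14 mol
V(CO2) = nRT/P = 15.14 × 0.08206 × 1087.15 / 1.42 = 951.2 L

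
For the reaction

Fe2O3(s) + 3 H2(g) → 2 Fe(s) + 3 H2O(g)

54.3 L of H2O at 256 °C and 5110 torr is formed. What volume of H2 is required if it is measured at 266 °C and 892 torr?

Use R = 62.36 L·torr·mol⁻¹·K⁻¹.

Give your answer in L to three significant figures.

317 L

n(H2O) = PV/RT = (5110 × 54.3) / (62.36 × 529.15) = 8.409 mol
n(H2) = (3/3) × 8.409 = 8.409 mol
V = nRT/P = 8.409 × 62.36 × 539.15 / 892 = 317.0 L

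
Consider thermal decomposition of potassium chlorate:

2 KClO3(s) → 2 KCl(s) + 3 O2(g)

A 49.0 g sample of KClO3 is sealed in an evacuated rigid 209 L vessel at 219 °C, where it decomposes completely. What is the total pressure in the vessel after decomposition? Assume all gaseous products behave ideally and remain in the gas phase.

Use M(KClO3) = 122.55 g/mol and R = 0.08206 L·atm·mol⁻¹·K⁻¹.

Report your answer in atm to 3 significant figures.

n(KClO3) = 49.0 / 122.55 = 0.3998 mol
n(gas produced) = (3/2) × 0.3998 = 0.5997 mol
P = nRT/V = 0.5997 × 0.08206 × 492.15 / 209 = 0.1159 atm

0.116 atm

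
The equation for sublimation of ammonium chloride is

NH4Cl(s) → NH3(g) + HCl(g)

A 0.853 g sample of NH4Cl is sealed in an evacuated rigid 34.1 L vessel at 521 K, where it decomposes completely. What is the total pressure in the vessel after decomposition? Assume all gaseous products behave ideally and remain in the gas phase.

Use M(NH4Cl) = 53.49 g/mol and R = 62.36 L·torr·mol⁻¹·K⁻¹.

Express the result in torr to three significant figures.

n(NH4Cl) = 0.853 / 53.49 = 0.01595 mol
n(gas produced) = (2/1) × 0.01595 = 0.03190 mol
P = nRT/V = 0.03190 × 62.36 × 521 / 34.1 = 30.39 torr

30.4 torr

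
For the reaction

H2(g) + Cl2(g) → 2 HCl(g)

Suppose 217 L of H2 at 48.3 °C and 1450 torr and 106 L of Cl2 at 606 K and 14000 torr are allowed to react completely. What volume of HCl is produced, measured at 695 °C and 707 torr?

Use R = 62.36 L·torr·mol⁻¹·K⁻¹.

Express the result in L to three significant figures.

n(H2) = PV/RT = (1450 × 217) / (62.36 × 321.45) = 15.70 mol
n(Cl2) = PV/RT = (14000 × 106) / (62.36 × 606) = 39.27 mol
For 15.70 mol H2, stoichiometry requires (1/1) × 15.70 = 15.70 mol Cl2; 39.27 mol is available, so H2 is limiting.
n(HCl) = (2/1) × 15.70 = 31.40 mol
V(HCl) = nRT/P = 31.40 × 62.36 × 968.15 / 707 = 2681 L

2680 L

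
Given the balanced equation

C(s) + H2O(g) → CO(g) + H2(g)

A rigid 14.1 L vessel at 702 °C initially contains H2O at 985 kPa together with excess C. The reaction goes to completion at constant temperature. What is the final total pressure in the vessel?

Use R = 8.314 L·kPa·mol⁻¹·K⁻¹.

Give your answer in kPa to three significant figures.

At constant T and V, P ∝ n(gas): 1 mol gas → 2 mol gas.
P_final = (2/1) × 985 = 1970 kPa

1970 kPa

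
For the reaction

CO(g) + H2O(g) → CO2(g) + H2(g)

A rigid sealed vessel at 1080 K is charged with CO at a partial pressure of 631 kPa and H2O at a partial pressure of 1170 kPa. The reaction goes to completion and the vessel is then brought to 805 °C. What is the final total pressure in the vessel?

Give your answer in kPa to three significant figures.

At constant V, partial pressures at 1080 K are proportional to moles, so apply stoichiometry directly to pressures.
P(H2O) required for 631 kPa of CO = (1/1) × 631 = 631.0 kPa; available 1170 kPa, so CO is limiting.
P(H2O) remaining = 1170 − (1/1) × 631 = 539.0 kPa
P(gaseous products) = (1+1)/1 × 631 = 1262 kPa
P_total at 1080 K = 539.0 + 1262 = 1801 kPa
Scaling to 805 °C: P = 1801 × 1078.15/1080 = 1798 kPa

1800 kPa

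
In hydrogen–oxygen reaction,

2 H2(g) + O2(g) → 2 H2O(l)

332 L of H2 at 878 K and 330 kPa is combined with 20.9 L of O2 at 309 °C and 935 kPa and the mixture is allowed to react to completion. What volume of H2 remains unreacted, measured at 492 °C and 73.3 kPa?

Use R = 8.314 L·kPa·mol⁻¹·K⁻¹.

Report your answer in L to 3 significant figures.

n(H2) = PV/RT = (330 × 332) / (8.314 × 878) = 15.01 mol
n(O2) = PV/RT = (935 × 20.9) / (8.314 × 582.15) = 4.038 mol
For 15.01 mol H2, stoichiometry requires (1/2) × 15.01 = 7.505 mol O2; 4.038 mol is available, so O2 is limiting.
n(H2) consumed = (2/1) × 4.038 = 8.076 mol; remaining = 15.01 − 8.076 = 6.934 mol
V(H2) = nRT/P = 6.934 × 8.314 × 765.15 / 73.3 = 601.8 L

602 L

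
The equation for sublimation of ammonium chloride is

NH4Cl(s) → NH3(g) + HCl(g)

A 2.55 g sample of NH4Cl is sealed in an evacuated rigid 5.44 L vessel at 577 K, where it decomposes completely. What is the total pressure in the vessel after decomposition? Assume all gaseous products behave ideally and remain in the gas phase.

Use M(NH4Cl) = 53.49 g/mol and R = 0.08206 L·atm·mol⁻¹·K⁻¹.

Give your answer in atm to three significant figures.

n(NH4Cl) = 2.55 / 53.49 = 0.04767 mol
n(gas produced) = (2/1) × 0.04767 = 0.09534 mol
P = nRT/V = 0.09534 × 0.08206 × 577 / 5.44 = 0.8298 atm

0.830 atm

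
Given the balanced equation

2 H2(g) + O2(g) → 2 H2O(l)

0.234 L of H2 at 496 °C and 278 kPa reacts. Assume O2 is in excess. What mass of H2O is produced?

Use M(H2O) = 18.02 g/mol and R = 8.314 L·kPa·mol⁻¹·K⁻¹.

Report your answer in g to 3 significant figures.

0.183 g

n(H2) = PV/RT = (278 × 0.234) / (8.314 × 769.15) = 0.01017 mol
n(H2O) = (2/2) × 0.01017 = 0.01017 mol
m(H2O) = 0.01017 × 18.02 = 0.1833 g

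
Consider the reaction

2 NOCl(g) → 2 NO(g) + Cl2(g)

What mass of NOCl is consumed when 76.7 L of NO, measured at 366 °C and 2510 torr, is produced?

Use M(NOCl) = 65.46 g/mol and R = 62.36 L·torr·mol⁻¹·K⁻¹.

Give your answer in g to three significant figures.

316 g

n(NO) = PV/RT = (2510 × 76.7) / (62.36 × 639.15) = 4.830 mol
n(NOCl) = (2/2) × 4.830 = 4.830 mol
m(NOCl) = 4.830 × 65.46 = 316.2 g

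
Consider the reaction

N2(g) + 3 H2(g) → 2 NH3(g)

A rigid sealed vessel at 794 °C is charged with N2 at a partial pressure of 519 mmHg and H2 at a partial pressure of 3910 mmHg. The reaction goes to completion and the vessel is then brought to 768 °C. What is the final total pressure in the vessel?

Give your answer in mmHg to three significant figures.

With V and T fixed, P_i ∝ n_i, so the mole ratios apply directly to partial pressures at 794 °C.
P(H2) required for 519 mmHg of N2 = (3/1) × 519 = 1557 mmHg; available 3910 mmHg, so N2 is limiting.
P(H2) remaining = 3910 − (3/1) × 519 = 2353 mmHg
P(gaseous products) = (2)/1 × 519 = 1038 mmHg
P_total at 794 °C = 2353 + 1038 = 3391 mmHg
Scaling to 768 °C: P = 3391 × 1041.15/1067.15 = 3308 mmHg

3310 mmHg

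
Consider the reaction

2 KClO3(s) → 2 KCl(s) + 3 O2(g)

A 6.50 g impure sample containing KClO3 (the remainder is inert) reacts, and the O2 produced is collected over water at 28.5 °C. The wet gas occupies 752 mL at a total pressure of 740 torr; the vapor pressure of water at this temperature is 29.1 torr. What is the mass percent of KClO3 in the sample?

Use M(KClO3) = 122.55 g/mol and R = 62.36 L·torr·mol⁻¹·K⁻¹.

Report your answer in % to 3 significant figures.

P(O2) = 740 − 29.1 = 710.9 torr
n(O2) = PV/RT = (710.9 × 0.7520) / (62.36 × 301.65) = 0.02842 mol
n(KClO3) = (2/3) × 0.02842 = 0.01895 mol
m(KClO3) = 0.01895 × 122.55 = 2.322 g
%KClO3 = 2.322 / 6.50 × 100 = 35.72%

35.7 %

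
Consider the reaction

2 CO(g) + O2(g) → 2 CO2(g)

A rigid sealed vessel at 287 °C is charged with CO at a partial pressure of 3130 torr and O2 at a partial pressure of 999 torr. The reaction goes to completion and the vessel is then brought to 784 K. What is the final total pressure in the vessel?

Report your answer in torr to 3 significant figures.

4380 torr

Because the vessel is rigid and T is held at 287 °C, work the stoichiometry in partial pressures (P_i = n_iRT/V).
P(O2) required for 3130 torr of CO = (1/2) × 3130 = 1565 torr; available 999 torr, so O2 is limiting.
P(CO) remaining = 3130 − (2/1) × 999 = 1132 torr
P(gaseous products) = (2)/1 × 999 = 1998 torr
P_total at 287 °C = 1132 + 1998 = 3130 torr
Scaling to 784 K: P = 3130 × 784/560.15 = 4381 torr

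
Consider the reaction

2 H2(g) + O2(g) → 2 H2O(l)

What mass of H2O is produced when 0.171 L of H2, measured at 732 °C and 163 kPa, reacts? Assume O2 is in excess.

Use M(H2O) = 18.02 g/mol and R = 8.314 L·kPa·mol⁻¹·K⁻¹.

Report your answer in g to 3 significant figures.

0.0601 g

n(H2) = PV/RT = (163 × 0.171) / (8.314 × 1005.15) = 0.003335 mol
n(H2O) = (2/2) × 0.003335 = 0.003335 mol
m(H2O) = 0.003335 × 18.02 = 0.06010 g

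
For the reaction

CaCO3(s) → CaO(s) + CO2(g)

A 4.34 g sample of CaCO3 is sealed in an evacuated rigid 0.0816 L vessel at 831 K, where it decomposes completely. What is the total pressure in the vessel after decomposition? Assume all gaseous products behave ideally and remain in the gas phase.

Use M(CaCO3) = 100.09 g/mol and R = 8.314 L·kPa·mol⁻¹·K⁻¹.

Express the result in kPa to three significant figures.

3670 kPa

n(CaCO3) = 4.34 / 100.09 = 0.04336 mol
n(gas produced) = (1/1) × 0.04336 = 0.04336 mol
P = nRT/V = 0.04336 × 8.314 × 831 / 0.0816 = 3671 kPa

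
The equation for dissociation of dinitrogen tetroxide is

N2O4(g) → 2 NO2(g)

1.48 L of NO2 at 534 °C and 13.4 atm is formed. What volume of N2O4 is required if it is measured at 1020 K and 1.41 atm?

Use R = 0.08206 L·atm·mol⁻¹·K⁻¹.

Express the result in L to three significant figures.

n(NO2) = PV/RT = (13.4 × 1.48) / (0.08206 × 807.15) = 0.2994 mol
n(N2O4) = (1/2) × 0.2994 = 0.1497 mol
V = nRT/P = 0.1497 × 0.08206 × 1020 / 1.41 = 8.887 L

8.89 L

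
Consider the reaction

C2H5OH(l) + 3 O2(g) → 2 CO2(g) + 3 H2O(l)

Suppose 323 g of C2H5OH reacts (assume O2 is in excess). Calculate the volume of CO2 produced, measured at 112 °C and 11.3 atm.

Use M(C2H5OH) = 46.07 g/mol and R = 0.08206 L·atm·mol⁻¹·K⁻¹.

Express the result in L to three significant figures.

n(C2H5OH) = 323.0 / 46.07 = 7.011 mol
n(CO2) = (2/1) × 7.011 = 14.02 mol
V = nRT/P = 14.02 × 0.08206 × 385.15 / 11.3 = 39.21 L

39.2 L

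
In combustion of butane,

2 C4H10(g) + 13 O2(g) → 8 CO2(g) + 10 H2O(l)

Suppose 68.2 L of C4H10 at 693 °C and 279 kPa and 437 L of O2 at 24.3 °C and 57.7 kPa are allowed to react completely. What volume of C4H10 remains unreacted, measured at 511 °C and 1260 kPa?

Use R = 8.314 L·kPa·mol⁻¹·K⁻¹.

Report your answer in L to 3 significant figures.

n(C4H10) = PV/RT = (279 × 68.2) / (8.314 × 966.15) = 2.369 mol
n(O2) = PV/RT = (57.7 × 437) / (8.314 × 297.45) = 10.20 mol
For 2.369 mol C4H10, stoichiometry requires (13/2) × 2.369 = 15.40 mol O2; 10.20 mol is available, so O2 is limiting.
n(C4H10) consumed = (2/13) × 10.20 = 1.569 mol; remaining = 2.369 − 1.569 = 0.8000 mol
V(C4H10) = nRT/P = 0.8000 × 8.314 × 784.15 / 1260 = 4.139 L

4.14 L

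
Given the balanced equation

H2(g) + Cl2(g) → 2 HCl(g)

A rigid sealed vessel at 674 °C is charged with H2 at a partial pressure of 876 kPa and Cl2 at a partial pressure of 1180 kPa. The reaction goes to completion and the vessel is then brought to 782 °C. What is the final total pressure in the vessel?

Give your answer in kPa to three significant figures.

2290 kPa

Because the vessel is rigid and T is held at 674 °C, work the stoichiometry in partial pressures (P_i = n_iRT/V).
P(Cl2) required for 876 kPa of H2 = (1/1) × 876 = 876.0 kPa; available 1180 kPa, so H2 is limiting.
P(Cl2) remaining = 1180 − (1/1) × 876 = 304.0 kPa
P(gaseous products) = (2)/1 × 876 = 1752 kPa
P_total at 674 °C = 304.0 + 1752 = 2056 kPa
Scaling to 782 °C: P = 2056 × 1055.15/947.15 = 2290 kPa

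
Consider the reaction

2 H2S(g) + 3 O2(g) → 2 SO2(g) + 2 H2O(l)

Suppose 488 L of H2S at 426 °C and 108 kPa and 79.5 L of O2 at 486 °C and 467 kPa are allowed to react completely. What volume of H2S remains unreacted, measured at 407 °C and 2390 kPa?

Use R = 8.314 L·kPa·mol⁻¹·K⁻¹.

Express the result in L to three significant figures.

12.2 L

n(H2S) = PV/RT = (108 × 488) / (8.314 × 699.15) = 9.067 mol
n(O2) = PV/RT = (467 × 79.5) / (8.314 × 759.15) = 5.882 mol
For 9.067 mol H2S, stoichiometry requires (3/2) × 9.067 = 13.60 mol O2; 5.882 mol is available, so O2 is limiting.
n(H2S) consumed = (2/3) × 5.882 = 3.921 mol; remaining = 9.067 − 3.921 = 5.146 mol
V(H2S) = nRT/P = 5.146 × 8.314 × 680.15 / 2390 = 12.18 L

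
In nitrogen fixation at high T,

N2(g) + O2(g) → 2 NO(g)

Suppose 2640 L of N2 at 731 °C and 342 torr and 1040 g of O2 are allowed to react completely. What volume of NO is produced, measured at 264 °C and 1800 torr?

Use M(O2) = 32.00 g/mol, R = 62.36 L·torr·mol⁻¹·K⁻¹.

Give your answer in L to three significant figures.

537 L

n(N2) = PV/RT = (342 × 2640) / (62.36 × 1004.15) = 14.42 mol
n(O2) = 1040 / 32.00 = 32.50 mol
For 14.42 mol N2, stoichiometry requires (1/1) × 14.42 = 14.42 mol O2; 32.50 mol is available, so N2 is limiting.
n(NO) = (2/1) × 14.42 = 28.84 mol
V(NO) = nRT/P = 28.84 × 62.36 × 537.15 / 1800 = 536.7 L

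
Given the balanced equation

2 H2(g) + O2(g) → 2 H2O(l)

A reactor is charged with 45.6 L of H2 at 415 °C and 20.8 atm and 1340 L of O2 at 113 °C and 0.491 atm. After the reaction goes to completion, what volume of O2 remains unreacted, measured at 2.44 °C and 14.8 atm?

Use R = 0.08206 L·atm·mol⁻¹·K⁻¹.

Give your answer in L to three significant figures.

18.9 L

n(H2) = PV/RT = (20.8 × 45.6) / (0.08206 × 688.15) = 16.80 mol
n(O2) = PV/RT = (0.491 × 1340) / (0.08206 × 386.15) = 20.76 mol
For 16.80 mol H2, stoichiometry requires (1/2) × 16.80 = 8.400 mol O2; 20.76 mol is available, so H2 is limiting.
n(O2) consumed = (1/2) × 16.80 = 8.400 mol; remaining = 20.76 − 8.400 = 12.36 mol
V(O2) = nRT/P = 12.36 × 0.08206 × 275.59 / 14.8 = 18.89 L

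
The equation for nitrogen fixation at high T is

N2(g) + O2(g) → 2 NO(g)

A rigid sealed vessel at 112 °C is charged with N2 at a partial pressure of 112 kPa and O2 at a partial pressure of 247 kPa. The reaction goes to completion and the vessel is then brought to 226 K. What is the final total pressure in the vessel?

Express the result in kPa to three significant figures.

211 kPa

At constant V, partial pressures at 112 °C are proportional to moles, so apply stoichiometry directly to pressures.
P(O2) required for 112 kPa of N2 = (1/1) × 112 = 112.0 kPa; available 247 kPa, so N2 is limiting.
P(O2) remaining = 247 − (1/1) × 112 = 135.0 kPa
P(gaseous products) = (2)/1 × 112 = 224.0 kPa
P_total at 112 °C = 135.0 + 224.0 = 359.0 kPa
Scaling to 226 K: P = 359.0 × 226/385.15 = 210.7 kPa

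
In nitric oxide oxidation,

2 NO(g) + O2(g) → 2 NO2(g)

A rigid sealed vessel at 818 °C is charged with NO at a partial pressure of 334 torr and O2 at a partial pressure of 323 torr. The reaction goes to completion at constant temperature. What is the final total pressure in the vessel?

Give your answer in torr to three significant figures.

At constant V, partial pressures at 818 °C are proportional to moles, so apply stoichiometry directly to pressures.
P(O2) required for 334 torr of NO = (1/2) × 334 = 167.0 torr; available 323 torr, so NO is limiting.
P(O2) remaining = 323 − (1/2) × 334 = 156.0 torr
P(gaseous products) = (2)/2 × 334 = 334.0 torr
P_total at 818 °C = 156.0 + 334.0 = 490.0 torr

490 torr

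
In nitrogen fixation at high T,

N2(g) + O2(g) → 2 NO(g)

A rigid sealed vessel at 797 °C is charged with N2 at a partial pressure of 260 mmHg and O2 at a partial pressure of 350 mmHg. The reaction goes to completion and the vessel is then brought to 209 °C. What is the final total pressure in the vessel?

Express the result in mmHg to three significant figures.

275 mmHg

Because the vessel is rigid and T is held at 797 °C, work the stoichiometry in partial pressures (P_i = n_iRT/V).
P(O2) required for 260 mmHg of N2 = (1/1) × 260 = 260.0 mmHg; available 350 mmHg, so N2 is limiting.
P(O2) remaining = 350 − (1/1) × 260 = 90.00 mmHg
P(gaseous products) = (2)/1 × 260 = 520.0 mmHg
P_total at 797 °C = 90.00 + 520.0 = 610.0 mmHg
Scaling to 209 °C: P = 610.0 × 482.15/1070.15 = 274.8 mmHg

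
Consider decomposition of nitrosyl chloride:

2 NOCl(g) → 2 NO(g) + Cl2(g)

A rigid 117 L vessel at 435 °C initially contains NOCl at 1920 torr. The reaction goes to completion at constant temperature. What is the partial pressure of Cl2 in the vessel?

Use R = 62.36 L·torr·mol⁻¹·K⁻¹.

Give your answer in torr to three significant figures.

960 torr

n(NOCl)₀ = PV/RT = (1920 × 117) / (62.36 × 708.15) = 5.087 mol
n(Cl2) = (1/2) × 5.087 = 2.543 mol
P(Cl2) = nRT/V = 2.543 × 62.36 × 708.15 / 117 = 959.8 torr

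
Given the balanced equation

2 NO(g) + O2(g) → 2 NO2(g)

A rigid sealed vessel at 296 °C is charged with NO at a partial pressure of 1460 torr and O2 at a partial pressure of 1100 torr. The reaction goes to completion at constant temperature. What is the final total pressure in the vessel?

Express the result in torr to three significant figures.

1830 torr

With V and T fixed, P_i ∝ n_i, so the mole ratios apply directly to partial pressures at 296 °C.
P(O2) required for 1460 torr of NO = (1/2) × 1460 = 730.0 torr; available 1100 torr, so NO is limiting.
P(O2) remaining = 1100 − (1/2) × 1460 = 370.0 torr
P(gaseous products) = (2)/2 × 1460 = 1460 torr
P_total at 296 °C = 370.0 + 1460 = 1830 torr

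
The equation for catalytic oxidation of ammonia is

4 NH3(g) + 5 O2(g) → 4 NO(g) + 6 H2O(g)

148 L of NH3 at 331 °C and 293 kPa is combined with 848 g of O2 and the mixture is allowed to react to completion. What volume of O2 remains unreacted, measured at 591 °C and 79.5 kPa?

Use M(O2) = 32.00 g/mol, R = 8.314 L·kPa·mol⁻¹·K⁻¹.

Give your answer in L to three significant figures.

1420 L

n(NH3) = PV/RT = (293 × 148) / (8.314 × 604.15) = 8.633 mol
n(O2) = 848 / 32.00 = 26.50 mol
For 8.633 mol NH3, stoichiometry requires (5/4) × 8.633 = 10.79 mol O2; 26.50 mol is available, so NH3 is limiting.
n(O2) consumed = (5/4) × 8.633 = 10.79 mol; remaining = 26.50 − 10.79 = 15.71 mol
V(O2) = nRT/P = 15.71 × 8.314 × 864.15 / 79.5 = 1420 L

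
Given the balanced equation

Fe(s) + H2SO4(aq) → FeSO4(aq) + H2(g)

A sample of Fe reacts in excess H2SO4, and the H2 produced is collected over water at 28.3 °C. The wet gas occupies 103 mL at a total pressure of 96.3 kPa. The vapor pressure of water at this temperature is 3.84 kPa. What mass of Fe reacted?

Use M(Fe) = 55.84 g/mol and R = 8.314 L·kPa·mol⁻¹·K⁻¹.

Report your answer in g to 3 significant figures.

0.212 g

P(H2) = 96.3 − 3.84 = 92.46 kPa
n(H2) = PV/RT = (92.46 × 0.1030) / (8.314 × 301.45) = 0.003800 mol
n(Fe) = (1/1) × 0.003800 = 0.003800 mol
m(Fe) = 0.003800 × 55.84 = 0.2122 g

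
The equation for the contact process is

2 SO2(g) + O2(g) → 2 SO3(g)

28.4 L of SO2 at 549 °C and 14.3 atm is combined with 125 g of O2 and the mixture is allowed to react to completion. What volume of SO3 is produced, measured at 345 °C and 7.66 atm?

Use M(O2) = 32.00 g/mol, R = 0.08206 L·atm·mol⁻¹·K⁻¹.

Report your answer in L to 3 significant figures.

n(SO2) = PV/RT = (14.3 × 28.4) / (0.08206 × 822.15) = 6.020 mol
n(O2) = 125 / 32.00 = 3.906 mol
For 6.020 mol SO2, stoichiometry requires (1/2) × 6.020 = 3.010 mol O2; 3.906 mol is available, so SO2 is limiting.
n(SO3) = (2/2) × 6.020 = 6.020 mol
V(SO3) = nRT/P = 6.020 × 0.08206 × 618.15 / 7.66 = 39.87 L

39.9 L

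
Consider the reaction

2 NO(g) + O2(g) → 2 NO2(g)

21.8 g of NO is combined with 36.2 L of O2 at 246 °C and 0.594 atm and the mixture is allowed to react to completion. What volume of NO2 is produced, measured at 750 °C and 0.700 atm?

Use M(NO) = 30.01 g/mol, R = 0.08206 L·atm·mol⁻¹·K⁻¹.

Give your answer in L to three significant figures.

n(NO) = 21.8 / 30.01 = 0.7264 mol
n(O2) = PV/RT = (0.594 × 36.2) / (0.08206 × 519.15) = 0.5047 mol
For 0.7264 mol NO, stoichiometry requires (1/2) × 0.7264 = 0.3632 mol O2; 0.5047 mol is available, so NO is limiting.
n(NO2) = (2/2) × 0.7264 = 0.7264 mol
V(NO2) = nRT/P = 0.7264 × 0.08206 × 1023.15 / 0.700 = 87.13 L

87.1 L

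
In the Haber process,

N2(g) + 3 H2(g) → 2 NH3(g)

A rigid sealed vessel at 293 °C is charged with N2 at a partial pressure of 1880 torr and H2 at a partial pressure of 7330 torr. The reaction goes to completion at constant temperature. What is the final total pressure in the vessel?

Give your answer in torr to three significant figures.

5450 torr

With V and T fixed, P_i ∝ n_i, so the mole ratios apply directly to partial pressures at 293 °C.
P(H2) required for 1880 torr of N2 = (3/1) × 1880 = 5640 torr; available 7330 torr, so N2 is limiting.
P(H2) remaining = 7330 − (3/1) × 1880 = 1690 torr
P(gaseous products) = (2)/1 × 1880 = 3760 torr
P_total at 293 °C = 1690 + 3760 = 5450 torr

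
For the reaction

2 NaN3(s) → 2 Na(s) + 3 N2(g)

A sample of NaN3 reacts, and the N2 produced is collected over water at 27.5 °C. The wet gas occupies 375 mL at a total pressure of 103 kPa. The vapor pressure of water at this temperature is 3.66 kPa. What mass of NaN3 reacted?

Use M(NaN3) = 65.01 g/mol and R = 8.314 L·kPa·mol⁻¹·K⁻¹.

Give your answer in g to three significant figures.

0.646 g

P(N2) = 103 − 3.66 = 99.34 kPa
n(N2) = PV/RT = (99.34 × 0.3750) / (8.314 × 300.65) = 0.01490 mol
n(NaN3) = (2/3) × 0.01490 = 0.009933 mol
m(NaN3) = 0.009933 × 65.01 = 0.6457 g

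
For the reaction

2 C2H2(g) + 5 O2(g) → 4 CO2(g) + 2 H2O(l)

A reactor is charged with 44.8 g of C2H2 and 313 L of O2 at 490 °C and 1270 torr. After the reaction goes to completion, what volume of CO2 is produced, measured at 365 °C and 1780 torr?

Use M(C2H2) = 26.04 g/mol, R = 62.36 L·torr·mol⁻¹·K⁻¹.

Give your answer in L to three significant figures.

76.9 L

n(C2H2) = 44.8 / 26.04 = 1.720 mol
n(O2) = PV/RT = (1270 × 313) / (62.36 × 763.15) = 8.353 mol
For 1.720 mol C2H2, stoichiometry requires (5/2) × 1.720 = 4.300 mol O2; 8.353 mol is available, so C2H2 is limiting.
n(CO2) = (4/2) × 1.720 = 3.440 mol
V(CO2) = nRT/P = 3.440 × 62.36 × 638.15 / 1780 = 76.91 L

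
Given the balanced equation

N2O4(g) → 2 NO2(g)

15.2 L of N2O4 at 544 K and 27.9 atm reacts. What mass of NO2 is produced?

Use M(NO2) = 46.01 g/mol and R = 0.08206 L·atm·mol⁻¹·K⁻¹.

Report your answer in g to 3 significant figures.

874 g

n(N2O4) = PV/RT = (27.9 × 15.2) / (0.08206 × 544) = 9.500 mol
n(NO2) = (2/1) × 9.500 = 19.00 mol
m(NO2) = 19.00 × 46.01 = 874.2 g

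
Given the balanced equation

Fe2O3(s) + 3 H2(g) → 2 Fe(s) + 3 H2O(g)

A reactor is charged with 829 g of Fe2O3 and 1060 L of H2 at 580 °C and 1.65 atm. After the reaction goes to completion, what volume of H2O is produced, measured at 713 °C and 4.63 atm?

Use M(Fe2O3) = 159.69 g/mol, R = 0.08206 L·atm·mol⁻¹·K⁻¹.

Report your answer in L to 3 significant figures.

272 L

n(Fe2O3) = 829 / 159.69 = 5.191 mol
n(H2) = PV/RT = (1.65 × 1060) / (0.08206 × 853.15) = 24.98 mol
For 5.191 mol Fe2O3, stoichiometry requires (3/1) × 5.191 = 15.57 mol H2; 24.98 mol is available, so Fe2O3 is limiting.
n(H2O) = (3/1) × 5.191 = 15.57 mol
V(H2O) = nRT/P = 15.57 × 0.08206 × 986.15 / 4.63 = 272.1 L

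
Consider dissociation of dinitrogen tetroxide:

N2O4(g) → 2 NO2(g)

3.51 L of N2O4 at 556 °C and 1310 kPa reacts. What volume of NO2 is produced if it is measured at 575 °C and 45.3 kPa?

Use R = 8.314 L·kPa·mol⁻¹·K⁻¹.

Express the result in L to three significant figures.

n(N2O4) = PV/RT = (1310 × 3.51) / (8.314 × 829.15) = 0.6670 mol
n(NO2) = (2/1) × 0.6670 = 1.334 mol
V = nRT/P = 1.334 × 8.314 × 848.15 / 45.3 = 207.7 L

208 L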